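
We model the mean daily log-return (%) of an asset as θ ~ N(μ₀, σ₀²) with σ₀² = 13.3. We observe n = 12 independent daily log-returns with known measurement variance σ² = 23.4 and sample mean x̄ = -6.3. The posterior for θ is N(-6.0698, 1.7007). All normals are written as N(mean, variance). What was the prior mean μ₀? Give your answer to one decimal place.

The posterior mean is a precision-weighted average: μ_n = (τ₀μ₀ + τ_data·x̄)/(τ₀+τ_data), with τ₀=1/σ₀² and τ_data=n/σ².
Here τ₀ = 1/13.3 = 0.075188 and τ_data = 12/23.4 = 0.512821, so τ_n = 0.588009.
Rearranging for μ₀: μ₀ = (μ_n·τ_n − τ_data·x̄)/τ₀ = (-6.0698·0.588009 − 0.512821·-6.3) / 0.075188 = -0.338325/0.075188 ≈ -4.5.

μ₀ = -4.5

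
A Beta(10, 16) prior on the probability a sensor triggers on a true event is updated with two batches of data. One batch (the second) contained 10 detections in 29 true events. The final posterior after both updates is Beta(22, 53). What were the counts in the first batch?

Because Beta–binomial updating is additive in the counts, the combined data contributed (α_post−α_prior, β_post−β_prior) successes and failures.
Total across both batches: 22−10=12 detections, 53−16=37 misses.
Subtract the second batch: 12−10=2 detections and 37−19=18 misses.

2 detections and 18 misses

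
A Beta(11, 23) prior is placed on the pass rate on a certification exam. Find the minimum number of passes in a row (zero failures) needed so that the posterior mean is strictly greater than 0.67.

After k passes and 0 failures the posterior is Beta(11+k, 23), with mean (11+k)/(11+23+k).
Set (11+k)/(34+k) > 0.67 and solve: k > (0.67·34 − 11)/(1 − 0.67) = 35.697.
The smallest integer exceeding 35.697 is 36.

k = 36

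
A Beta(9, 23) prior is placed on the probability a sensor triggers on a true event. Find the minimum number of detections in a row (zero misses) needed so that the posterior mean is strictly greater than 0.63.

After k detections and 0 misses the posterior is Beta(9+k, 23), with mean (9+k)/(9+23+k).
Set (9+k)/(32+k) > 0.63 and solve: k > (0.63·32 − 9)/(1 − 0.63) = 30.162.
The smallest integer exceeding 30.162 is 31.

k = 31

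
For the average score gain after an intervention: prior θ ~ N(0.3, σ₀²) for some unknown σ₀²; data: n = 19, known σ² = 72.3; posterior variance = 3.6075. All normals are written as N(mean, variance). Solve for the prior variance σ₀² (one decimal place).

Posterior precision equals prior precision plus data precision: 1/σ_n² = 1/σ₀² + n/σ².
So 1/σ₀² = 1/3.6075 − 19/72.3 = 0.277200 − 0.262794 = 0.014406.
Hence σ₀² = 1/0.014406 ≈ 69.4.

σ₀² = 69.4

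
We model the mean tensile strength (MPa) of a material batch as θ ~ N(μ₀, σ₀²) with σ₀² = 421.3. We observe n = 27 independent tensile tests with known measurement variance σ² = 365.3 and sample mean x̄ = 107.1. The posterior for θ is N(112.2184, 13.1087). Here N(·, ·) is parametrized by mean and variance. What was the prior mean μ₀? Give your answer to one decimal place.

With known observation variance, the Normal–Normal posterior has precision τ_n = τ₀ + n/σ² and mean μ_n = (τ₀μ₀ + (n/σ²)x̄)/τ_n.
Here τ₀ = 1/421.3 = 0.002374 and τ_data = 27/365.3 = 0.073912, so τ_n = 0.076286.
Rearranging for μ₀: μ₀ = (μ_n·τ_n − τ_data·x̄)/τ₀ = (112.2184·0.076286 − 0.073912·107.1) / 0.002374 = 0.644718/0.002374 ≈ 271.6.

μ₀ = 271.6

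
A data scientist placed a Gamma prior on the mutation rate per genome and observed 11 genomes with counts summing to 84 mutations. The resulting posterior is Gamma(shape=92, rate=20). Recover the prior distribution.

Gamma(shape=8, rate=9)

A Gamma(α, β) prior (rate parametrization) on a Poisson rate with n observations summing to S gives posterior Gamma(α+S, β+n).
So α = 92 − 84 = 8 and β = 20 − 11 = 9.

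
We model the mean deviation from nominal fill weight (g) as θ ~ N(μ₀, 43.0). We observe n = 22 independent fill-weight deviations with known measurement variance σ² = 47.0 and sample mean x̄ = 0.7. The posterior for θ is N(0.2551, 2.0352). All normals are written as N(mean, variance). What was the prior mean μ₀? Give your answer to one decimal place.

With known observation variance, the Normal–Normal posterior has precision τ_n = τ₀ + n/σ² and mean μ_n = (τ₀μ₀ + (n/σ²)x̄)/τ_n.
Here τ₀ = 1/43.0 = 0.023256 and τ_data = 22/47.0 = 0.468085, so τ_n = 0.491341.
Rearranging for μ₀: μ₀ = (μ_n·τ_n − τ_data·x̄)/τ₀ = (0.2551·0.491341 − 0.468085·0.7) / 0.023256 = -0.202318/0.023256 ≈ -8.7.

μ₀ = -8.7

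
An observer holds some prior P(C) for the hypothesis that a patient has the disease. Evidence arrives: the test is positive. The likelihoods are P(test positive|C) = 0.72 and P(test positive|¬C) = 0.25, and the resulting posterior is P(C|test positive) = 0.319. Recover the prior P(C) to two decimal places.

P(C) = 0.14

In odds form, posterior odds = prior odds × likelihood ratio, so prior odds = posterior odds ÷ LR.
Posterior odds = 0.319/(1−0.319) = 0.4684. LR = 0.72/0.25 = 2.8800.
Prior odds = 0.4684/2.8800 = 0.1626, so P(C) = 0.1626/(1+0.1626) ≈ 0.14.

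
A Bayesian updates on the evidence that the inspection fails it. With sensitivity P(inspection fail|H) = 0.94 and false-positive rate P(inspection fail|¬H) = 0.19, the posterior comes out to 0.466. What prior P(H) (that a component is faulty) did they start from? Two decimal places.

Bayes' rule in odds form gives O(H|E) = O(H)·[P(E|H)/P(E|¬H)], hence O(H) = O(H|E)/LR.
Posterior odds = 0.466/(1−0.466) = 0.8727. LR = 0.94/0.19 = 4.9474.
Prior odds = 0.8727/4.9474 = 0.1764, so P(H) = 0.1764/(1+0.1764) ≈ 0.15.

P(H) = 0.15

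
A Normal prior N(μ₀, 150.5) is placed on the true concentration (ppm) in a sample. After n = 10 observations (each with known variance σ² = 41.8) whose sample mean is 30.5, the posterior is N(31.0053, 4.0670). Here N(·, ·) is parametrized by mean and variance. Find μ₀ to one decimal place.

μ₀ = 49.2

With known observation variance, the Normal–Normal posterior has precision τ_n = τ₀ + n/σ² and mean μ_n = (τ₀μ₀ + (n/σ²)x̄)/τ_n.
Here τ₀ = 1/150.5 = 0.006645 and τ_data = 10/41.8 = 0.239234, so τ_n = 0.245879.
Rearranging for μ₀: μ₀ = (μ_n·τ_n − τ_data·x̄)/τ₀ = (31.0053·0.245879 − 0.239234·30.5) / 0.006645 = 0.326915/0.006645 ≈ 49.2.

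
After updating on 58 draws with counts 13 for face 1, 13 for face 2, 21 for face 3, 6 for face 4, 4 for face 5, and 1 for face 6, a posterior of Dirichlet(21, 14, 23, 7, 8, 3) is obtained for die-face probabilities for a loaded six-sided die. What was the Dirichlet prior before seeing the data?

Dirichlet(8, 1, 2, 1, 4, 2)

For a Dirichlet(α) prior with multinomial counts c, the posterior is Dirichlet(α + c) componentwise.
Subtract each count from the matching posterior parameter: 21−13=8, 14−13=1, 23−21=2, 7−6=1, 8−4=4, 3−1=2.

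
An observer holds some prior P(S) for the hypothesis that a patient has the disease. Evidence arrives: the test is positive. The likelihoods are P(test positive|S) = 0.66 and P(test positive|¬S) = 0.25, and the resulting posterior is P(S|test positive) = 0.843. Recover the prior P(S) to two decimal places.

P(S) = 0.67

Bayes' rule in odds form gives O(S|E) = O(S)·[P(E|S)/P(E|¬S)], hence O(S) = O(S|E)/LR.
Posterior odds = 0.843/(1−0.843) = 5.3694. LR = 0.66/0.25 = 2.6400.
Prior odds = 5.3694/2.6400 = 2.0339, so P(S) = 2.0339/(1+2.0339) ≈ 0.67.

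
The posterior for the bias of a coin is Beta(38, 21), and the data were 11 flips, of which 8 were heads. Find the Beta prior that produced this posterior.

A Beta(α, β) prior with s successes and f failures in binomial data gives a Beta(α+s, β+f) posterior.
Subtract the data counts: 38−8=30, 21−3=18.

Beta(30, 18)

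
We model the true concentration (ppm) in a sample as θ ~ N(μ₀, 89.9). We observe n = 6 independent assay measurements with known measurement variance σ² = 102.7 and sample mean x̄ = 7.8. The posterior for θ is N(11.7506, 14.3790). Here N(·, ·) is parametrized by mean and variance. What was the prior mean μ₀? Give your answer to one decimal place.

With known observation variance, the Normal–Normal posterior has precision τ_n = τ₀ + n/σ² and mean μ_n = (τ₀μ₀ + (n/σ²)x̄)/τ_n.
Here τ₀ = 1/89.9 = 0.011123 and τ_data = 6/102.7 = 0.058423, so τ_n = 0.069546.
Rearranging for μ₀: μ₀ = (μ_n·τ_n − τ_data·x̄)/τ₀ = (11.7506·0.069546 − 0.058423·7.8) / 0.011123 = 0.361508/0.011123 ≈ 32.5.

μ₀ = 32.5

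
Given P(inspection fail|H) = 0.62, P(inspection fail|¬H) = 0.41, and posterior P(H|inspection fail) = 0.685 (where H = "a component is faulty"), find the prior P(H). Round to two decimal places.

Bayes' rule in odds form gives O(H|E) = O(H)·[P(E|H)/P(E|¬H)], hence O(H) = O(H|E)/LR.
Posterior odds = 0.685/(1−0.685) = 2.1746. LR = 0.62/0.41 = 1.5122.
Prior odds = 2.1746/1.5122 = 1.4380, so P(H) = 1.4380/(1+1.4380) ≈ 0.59.

P(H) = 0.59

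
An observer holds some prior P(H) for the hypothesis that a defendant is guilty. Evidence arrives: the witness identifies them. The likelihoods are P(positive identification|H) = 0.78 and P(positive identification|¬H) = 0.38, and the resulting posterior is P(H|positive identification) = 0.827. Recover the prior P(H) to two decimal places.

In odds form, posterior odds = prior odds × likelihood ratio, so prior odds = posterior odds ÷ LR.
Posterior odds = 0.827/(1−0.827) = 4.7803. LR = 0.78/0.38 = 2.0526.
Prior odds = 4.7803/2.0526 = 2.3289, so P(H) = 2.3289/(1+2.3289) ≈ 0.70.

P(H) = 0.70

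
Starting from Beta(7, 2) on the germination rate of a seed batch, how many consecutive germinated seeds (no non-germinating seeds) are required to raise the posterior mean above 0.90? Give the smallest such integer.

After k germinated seeds and 0 non-germinating seeds the posterior is Beta(7+k, 2), with mean (7+k)/(7+2+k).
Set (7+k)/(9+k) > 0.90 and solve: k > (0.90·9 − 7)/(1 − 0.90) = 11.000.
The smallest integer exceeding 11.000 is 12, and checking k=12: (19)/(21) = 0.9048 > 0.90.

k = 12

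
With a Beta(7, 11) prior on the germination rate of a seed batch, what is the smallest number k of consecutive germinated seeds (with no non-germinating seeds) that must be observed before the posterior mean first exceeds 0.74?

After k germinated seeds and 0 non-germinating seeds the posterior is Beta(7+k, 11), with mean (7+k)/(7+11+k).
Set (7+k)/(18+k) > 0.74 and solve: k > (0.74·18 − 7)/(1 − 0.74) = 24.308.
The smallest integer exceeding 24.308 is 25, and checking k=25: (32)/(43) = 0.7442 > 0.74.

k = 25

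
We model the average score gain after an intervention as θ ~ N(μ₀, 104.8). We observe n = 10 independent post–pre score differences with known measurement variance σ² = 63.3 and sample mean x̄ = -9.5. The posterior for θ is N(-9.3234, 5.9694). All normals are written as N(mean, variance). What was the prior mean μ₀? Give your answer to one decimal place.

The posterior mean is a precision-weighted average: μ_n = (τ₀μ₀ + τ_data·x̄)/(τ₀+τ_data), with τ₀=1/σ₀² and τ_data=n/σ².
Here τ₀ = 1/104.8 = 0.009542 and τ_data = 10/63.3 = 0.157978, so τ_n = 0.167520.
Rearranging for μ₀: μ₀ = (μ_n·τ_n − τ_data·x̄)/τ₀ = (-9.3234·0.167520 − 0.157978·-9.5) / 0.009542 = -0.061065/0.009542 ≈ -6.4.

μ₀ = -6.4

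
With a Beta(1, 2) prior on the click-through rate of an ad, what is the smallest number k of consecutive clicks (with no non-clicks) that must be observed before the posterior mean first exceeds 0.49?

k = 1

After k clicks and 0 non-clicks the posterior is Beta(1+k, 2), with mean (1+k)/(1+2+k).
Set (1+k)/(3+k) > 0.49 and solve: k > (0.49·3 − 1)/(1 − 0.49) = 0.922.
The smallest integer exceeding 0.922 is 1, and checking k=1: (2)/(4) = 0.5000 > 0.49.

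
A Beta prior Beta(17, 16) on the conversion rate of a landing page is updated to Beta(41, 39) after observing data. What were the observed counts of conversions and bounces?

24 conversions and 23 bounces

Beta is conjugate to the binomial likelihood: posterior = Beta(α+s, β+f).
So s = 41 − 17 = 24 and f = 39 − 16 = 23.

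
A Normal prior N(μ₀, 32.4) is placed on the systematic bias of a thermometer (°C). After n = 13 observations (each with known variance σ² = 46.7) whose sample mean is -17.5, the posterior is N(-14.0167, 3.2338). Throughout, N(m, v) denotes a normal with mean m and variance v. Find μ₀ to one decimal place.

μ₀ = 17.4

With known observation variance, the Normal–Normal posterior has precision τ_n = τ₀ + n/σ² and mean μ_n = (τ₀μ₀ + (n/σ²)x̄)/τ_n.
Here τ₀ = 1/32.4 = 0.030864 and τ_data = 13/46.7 = 0.278373, so τ_n = 0.309237.
Rearranging for μ₀: μ₀ = (μ_n·τ_n − τ_data·x̄)/τ₀ = (-14.0167·0.309237 − 0.278373·-17.5) / 0.030864 = 0.537045/0.030864 ≈ 17.4.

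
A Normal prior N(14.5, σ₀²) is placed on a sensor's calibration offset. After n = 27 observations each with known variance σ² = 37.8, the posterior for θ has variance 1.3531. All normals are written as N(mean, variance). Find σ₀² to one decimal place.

For the Normal–Normal model with known σ², precisions add: τ_n = τ₀ + n/σ².
So 1/σ₀² = 1/1.3531 − 27/37.8 = 0.739044 − 0.714286 = 0.024758.
Hence σ₀² = 1/0.024758 ≈ 40.4.

σ₀² = 40.4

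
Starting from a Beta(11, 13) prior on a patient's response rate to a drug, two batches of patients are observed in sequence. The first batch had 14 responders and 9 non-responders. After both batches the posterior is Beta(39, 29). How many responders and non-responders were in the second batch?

Because Beta–binomial updating is additive in the counts, the combined data contributed (α_post−α_prior, β_post−β_prior) successes and failures.
Total across both batches: 39−11=28 responders, 29−13=16 non-responders.
Subtract the first batch: 28−14=14 responders and 16−9=7 non-responders.

14 responders and 7 non-responders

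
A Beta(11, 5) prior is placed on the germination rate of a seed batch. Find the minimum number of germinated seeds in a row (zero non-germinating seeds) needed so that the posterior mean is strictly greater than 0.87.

k = 23

After k germinated seeds and 0 non-germinating seeds the posterior is Beta(11+k, 5), with mean (11+k)/(11+5+k).
Set (11+k)/(16+k) > 0.87 and solve: k > (0.87·16 − 11)/(1 − 0.87) = 22.462.
The smallest integer exceeding 22.462 is 23, and checking k=23: (34)/(39) = 0.8718 > 0.87.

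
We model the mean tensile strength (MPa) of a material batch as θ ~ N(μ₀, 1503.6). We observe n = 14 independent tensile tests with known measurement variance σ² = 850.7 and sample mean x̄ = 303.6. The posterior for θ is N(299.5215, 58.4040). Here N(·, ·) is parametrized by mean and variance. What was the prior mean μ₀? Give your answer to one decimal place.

μ₀ = 198.6

With known observation variance, the Normal–Normal posterior has precision τ_n = τ₀ + n/σ² and mean μ_n = (τ₀μ₀ + (n/σ²)x̄)/τ_n.
Here τ₀ = 1/1503.6 = 0.000665 and τ_data = 14/850.7 = 0.016457, so τ_n = 0.017122.
Rearranging for μ₀: μ₀ = (μ_n·τ_n − τ_data·x̄)/τ₀ = (299.5215·0.017122 − 0.016457·303.6) / 0.000665 = 0.132062/0.000665 ≈ 198.6.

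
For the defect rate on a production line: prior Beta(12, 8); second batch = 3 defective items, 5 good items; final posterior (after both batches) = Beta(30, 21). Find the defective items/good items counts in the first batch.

15 defective items and 8 good items

Because Beta–binomial updating is additive in the counts, the combined data contributed (α_post−α_prior, β_post−β_prior) successes and failures.
Total across both batches: 30−12=18 defective items, 21−8=13 good items.
Subtract the second batch: 18−3=15 defective items and 13−5=8 good items.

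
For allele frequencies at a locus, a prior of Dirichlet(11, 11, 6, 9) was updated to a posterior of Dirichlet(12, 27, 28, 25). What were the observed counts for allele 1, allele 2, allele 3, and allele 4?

counts (1, 16, 22, 16)

For a Dirichlet(α) prior with multinomial counts c, the posterior is Dirichlet(α + c) componentwise.
Counts are posterior − prior componentwise: 12−11=1, 27−11=16, 28−6=22, 25−9=16.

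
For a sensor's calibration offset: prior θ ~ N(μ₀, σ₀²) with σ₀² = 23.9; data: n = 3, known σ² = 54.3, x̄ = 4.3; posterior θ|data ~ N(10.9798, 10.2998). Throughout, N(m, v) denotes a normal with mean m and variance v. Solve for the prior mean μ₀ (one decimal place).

μ₀ = 19.8

The posterior mean is a precision-weighted average: μ_n = (τ₀μ₀ + τ_data·x̄)/(τ₀+τ_data), with τ₀=1/σ₀² and τ_data=n/σ².
Here τ₀ = 1/23.9 = 0.041841 and τ_data = 3/54.3 = 0.055249, so τ_n = 0.097090.
Rearranging for μ₀: μ₀ = (μ_n·τ_n − τ_data·x̄)/τ₀ = (10.9798·0.097090 − 0.055249·4.3) / 0.041841 = 0.828458/0.041841 ≈ 19.8.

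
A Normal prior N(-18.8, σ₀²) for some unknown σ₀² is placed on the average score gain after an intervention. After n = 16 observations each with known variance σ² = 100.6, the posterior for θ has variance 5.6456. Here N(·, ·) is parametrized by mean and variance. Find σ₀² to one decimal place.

For the Normal–Normal model with known σ², precisions add: τ_n = τ₀ + n/σ².
So 1/σ₀² = 1/5.6456 − 16/100.6 = 0.177129 − 0.159046 = 0.018083.
Hence σ₀² = 1/0.018083 ≈ 55.3.

σ₀² = 55.3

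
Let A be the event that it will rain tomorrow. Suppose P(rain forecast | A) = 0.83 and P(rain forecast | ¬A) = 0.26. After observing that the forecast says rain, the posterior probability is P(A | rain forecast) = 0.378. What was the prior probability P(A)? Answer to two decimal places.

P(A) = 0.16

Bayes' rule in odds form gives O(A|E) = O(A)·[P(E|A)/P(E|¬A)], hence O(A) = O(A|E)/LR.
Posterior odds = 0.378/(1−0.378) = 0.6077. LR = 0.83/0.26 = 3.1923.
Prior odds = 0.6077/3.1923 = 0.1904, so P(A) = 0.1904/(1+0.1904) ≈ 0.16.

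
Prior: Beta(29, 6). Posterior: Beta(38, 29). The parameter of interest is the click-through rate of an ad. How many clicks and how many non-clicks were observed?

A Beta(α, β) prior with s successes and f failures in binomial data gives a Beta(α+s, β+f) posterior.
Match parameters: s=38−29=9, f=29−6=23.

9 clicks and 23 non-clicks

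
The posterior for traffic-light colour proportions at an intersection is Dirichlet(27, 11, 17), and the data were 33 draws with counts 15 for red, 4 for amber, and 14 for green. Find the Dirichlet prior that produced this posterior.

For a Dirichlet(α) prior with multinomial counts c, the posterior is Dirichlet(α + c) componentwise.
Subtract each count from the matching posterior parameter: 27−15=12, 11−4=7, 17−14=3.

Dirichlet(12, 7, 3)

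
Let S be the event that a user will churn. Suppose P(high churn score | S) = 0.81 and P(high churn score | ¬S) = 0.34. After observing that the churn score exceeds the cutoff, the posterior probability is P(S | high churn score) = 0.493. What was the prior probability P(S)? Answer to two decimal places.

Bayes' rule in odds form gives O(S|E) = O(S)·[P(E|S)/P(E|¬S)], hence O(S) = O(S|E)/LR.
Posterior odds = 0.493/(1−0.493) = 0.9724. LR = 0.81/0.34 = 2.3824.
Prior odds = 0.9724/2.3824 = 0.4082, so P(S) = 0.4082/(1+0.4082) ≈ 0.29.

P(S) = 0.29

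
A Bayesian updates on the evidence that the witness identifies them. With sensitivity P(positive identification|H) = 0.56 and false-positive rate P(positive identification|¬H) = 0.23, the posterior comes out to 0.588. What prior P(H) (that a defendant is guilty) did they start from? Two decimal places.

P(H) = 0.37

In odds form, posterior odds = prior odds × likelihood ratio, so prior odds = posterior odds ÷ LR.
Posterior odds = 0.588/(1−0.588) = 1.4272. LR = 0.56/0.23 = 2.4348.
Prior odds = 1.4272/2.4348 = 0.5862, so P(H) = 0.5862/(1+0.5862) ≈ 0.37.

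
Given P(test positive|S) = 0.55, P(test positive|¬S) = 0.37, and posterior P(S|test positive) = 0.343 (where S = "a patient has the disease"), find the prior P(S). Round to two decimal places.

P(S) = 0.26

In odds form, posterior odds = prior odds × likelihood ratio, so prior odds = posterior odds ÷ LR.
Posterior odds = 0.343/(1−0.343) = 0.5221. LR = 0.55/0.37 = 1.4865.
Prior odds = 0.5221/1.4865 = 0.3512, so P(S) = 0.3512/(1+0.3512) ≈ 0.26.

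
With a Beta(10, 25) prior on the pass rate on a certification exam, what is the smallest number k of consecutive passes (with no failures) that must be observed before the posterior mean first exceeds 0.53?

k = 19

After k passes and 0 failures the posterior is Beta(10+k, 25), with mean (10+k)/(10+25+k).
Set (10+k)/(35+k) > 0.53 and solve: k > (0.53·35 − 10)/(1 − 0.53) = 18.191.
The smallest integer exceeding 18.191 is 19.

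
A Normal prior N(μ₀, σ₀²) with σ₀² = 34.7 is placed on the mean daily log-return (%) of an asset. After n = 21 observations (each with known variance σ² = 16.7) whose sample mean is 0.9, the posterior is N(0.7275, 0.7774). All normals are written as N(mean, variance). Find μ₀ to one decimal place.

The posterior mean is a precision-weighted average: μ_n = (τ₀μ₀ + τ_data·x̄)/(τ₀+τ_data), with τ₀=1/σ₀² and τ_data=n/σ².
Here τ₀ = 1/34.7 = 0.028818 and τ_data = 21/16.7 = 1.257485, so τ_n = 1.286303.
Rearranging for μ₀: μ₀ = (μ_n·τ_n − τ_data·x̄)/τ₀ = (0.7275·1.286303 − 1.257485·0.9) / 0.028818 = -0.195951/0.028818 ≈ -6.8.

μ₀ = -6.8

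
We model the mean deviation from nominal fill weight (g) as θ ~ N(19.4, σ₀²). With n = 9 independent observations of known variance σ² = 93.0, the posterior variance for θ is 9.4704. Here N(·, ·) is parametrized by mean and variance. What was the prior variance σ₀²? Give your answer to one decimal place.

Posterior precision equals prior precision plus data precision: 1/σ_n² = 1/σ₀² + n/σ².
So 1/σ₀² = 1/9.4704 − 9/93.0 = 0.105592 − 0.096774 = 0.008818.
Hence σ₀² = 1/0.008818 ≈ 113.4.

σ₀² = 113.4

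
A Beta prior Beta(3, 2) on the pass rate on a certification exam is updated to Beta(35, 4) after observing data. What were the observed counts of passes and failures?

32 passes and 2 failures

Beta is conjugate to the binomial likelihood: posterior = Beta(α+s, β+f).
Match parameters: s=35−3=32, f=4−2=2.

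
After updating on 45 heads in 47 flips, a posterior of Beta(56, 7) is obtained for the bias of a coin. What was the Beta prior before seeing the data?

Beta is conjugate to the binomial likelihood: posterior = Beta(α+s, β+f).
Subtract the data counts: 56−45=11, 7−2=5.

Beta(11, 5)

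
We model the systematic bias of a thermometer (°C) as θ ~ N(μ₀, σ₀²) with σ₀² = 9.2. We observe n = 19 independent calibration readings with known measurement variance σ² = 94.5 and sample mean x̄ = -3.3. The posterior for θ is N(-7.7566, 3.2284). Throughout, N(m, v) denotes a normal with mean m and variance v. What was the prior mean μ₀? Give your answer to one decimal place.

μ₀ = -16.0

With known observation variance, the Normal–Normal posterior has precision τ_n = τ₀ + n/σ² and mean μ_n = (τ₀μ₀ + (n/σ²)x̄)/τ_n.
Here τ₀ = 1/9.2 = 0.108696 and τ_data = 19/94.5 = 0.201058, so τ_n = 0.309754.
Rearranging for μ₀: μ₀ = (μ_n·τ_n − τ_data·x̄)/τ₀ = (-7.7566·0.309754 − 0.201058·-3.3) / 0.108696 = -1.739146/0.108696 ≈ -16.0.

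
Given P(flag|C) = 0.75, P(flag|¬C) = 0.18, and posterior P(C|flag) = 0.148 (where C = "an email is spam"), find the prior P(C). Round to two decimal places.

P(C) = 0.04

Bayes' rule in odds form gives O(C|E) = O(C)·[P(E|C)/P(E|¬C)], hence O(C) = O(C|E)/LR.
Posterior odds = 0.148/(1−0.148) = 0.1737. LR = 0.75/0.18 = 4.1667.
Prior odds = 0.1737/4.1667 = 0.0417, so P(C) = 0.0417/(1+0.0417) ≈ 0.04.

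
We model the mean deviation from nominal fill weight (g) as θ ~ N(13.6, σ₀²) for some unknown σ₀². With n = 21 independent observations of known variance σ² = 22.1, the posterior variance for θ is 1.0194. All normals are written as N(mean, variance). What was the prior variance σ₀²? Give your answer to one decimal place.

For the Normal–Normal model with known σ², precisions add: τ_n = τ₀ + n/σ².
So 1/σ₀² = 1/1.0194 − 21/22.1 = 0.980969 − 0.950226 = 0.030743.
Hence σ₀² = 1/0.030743 ≈ 32.5.

σ₀² = 32.5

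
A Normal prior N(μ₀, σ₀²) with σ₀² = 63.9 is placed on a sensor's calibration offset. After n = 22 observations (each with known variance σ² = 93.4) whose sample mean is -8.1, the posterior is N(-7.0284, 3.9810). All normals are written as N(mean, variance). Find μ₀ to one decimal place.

μ₀ = 9.1

The posterior mean is a precision-weighted average: μ_n = (τ₀μ₀ + τ_data·x̄)/(τ₀+τ_data), with τ₀=1/σ₀² and τ_data=n/σ².
Here τ₀ = 1/63.9 = 0.015649 and τ_data = 22/93.4 = 0.235546, so τ_n = 0.251195.
Rearranging for μ₀: μ₀ = (μ_n·τ_n − τ_data·x̄)/τ₀ = (-7.0284·0.251195 − 0.235546·-8.1) / 0.015649 = 0.142424/0.015649 ≈ 9.1.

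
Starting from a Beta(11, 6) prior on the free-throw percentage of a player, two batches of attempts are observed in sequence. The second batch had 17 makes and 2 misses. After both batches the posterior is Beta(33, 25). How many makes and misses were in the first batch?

Sequential conjugate updates are equivalent to a single update on the pooled data, so total successes = posterior α − prior α and total failures = posterior β − prior β.
Total across both batches: 33−11=22 makes, 25−6=19 misses.
Subtract the second batch: 22−17=5 makes and 19−2=17 misses.

5 makes and 17 misses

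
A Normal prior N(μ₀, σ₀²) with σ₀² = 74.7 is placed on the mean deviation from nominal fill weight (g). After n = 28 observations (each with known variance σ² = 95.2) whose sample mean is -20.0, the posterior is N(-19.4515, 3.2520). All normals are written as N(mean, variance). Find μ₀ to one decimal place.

The posterior mean is a precision-weighted average: μ_n = (τ₀μ₀ + τ_data·x̄)/(τ₀+τ_data), with τ₀=1/σ₀² and τ_data=n/σ².
Here τ₀ = 1/74.7 = 0.013387 and τ_data = 28/95.2 = 0.294118, so τ_n = 0.307505.
Rearranging for μ₀: μ₀ = (μ_n·τ_n − τ_data·x̄)/τ₀ = (-19.4515·0.307505 − 0.294118·-20.0) / 0.013387 = -0.099074/0.013387 ≈ -7.4.

μ₀ = -7.4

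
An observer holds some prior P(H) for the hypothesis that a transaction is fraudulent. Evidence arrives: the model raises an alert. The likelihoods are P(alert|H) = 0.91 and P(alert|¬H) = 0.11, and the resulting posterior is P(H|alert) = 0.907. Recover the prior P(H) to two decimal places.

In odds form, posterior odds = prior odds × likelihood ratio, so prior odds = posterior odds ÷ LR.
Posterior odds = 0.907/(1−0.907) = 9.7527. LR = 0.91/0.11 = 8.2727.
Prior odds = 9.7527/8.2727 = 1.1789, so P(H) = 1.1789/(1+1.1789) ≈ 0.54.

P(H) = 0.54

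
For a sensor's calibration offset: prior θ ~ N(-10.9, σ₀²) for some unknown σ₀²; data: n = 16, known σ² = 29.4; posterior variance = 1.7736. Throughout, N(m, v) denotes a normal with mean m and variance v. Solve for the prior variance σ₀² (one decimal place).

σ₀² = 51.0

For the Normal–Normal model with known σ², precisions add: τ_n = τ₀ + n/σ².
So 1/σ₀² = 1/1.7736 − 16/29.4 = 0.563825 − 0.544218 = 0.019607.
Hence σ₀² = 1/0.019607 ≈ 51.0.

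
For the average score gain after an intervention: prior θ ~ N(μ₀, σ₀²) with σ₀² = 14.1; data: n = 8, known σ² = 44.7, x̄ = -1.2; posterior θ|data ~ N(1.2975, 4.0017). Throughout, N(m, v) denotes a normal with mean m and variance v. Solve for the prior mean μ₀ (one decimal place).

The posterior mean is a precision-weighted average: μ_n = (τ₀μ₀ + τ_data·x̄)/(τ₀+τ_data), with τ₀=1/σ₀² and τ_data=n/σ².
Here τ₀ = 1/14.1 = 0.070922 and τ_data = 8/44.7 = 0.178971, so τ_n = 0.249893.
Rearranging for μ₀: μ₀ = (μ_n·τ_n − τ_data·x̄)/τ₀ = (1.2975·0.249893 − 0.178971·-1.2) / 0.070922 = 0.539001/0.070922 ≈ 7.6.

μ₀ = 7.6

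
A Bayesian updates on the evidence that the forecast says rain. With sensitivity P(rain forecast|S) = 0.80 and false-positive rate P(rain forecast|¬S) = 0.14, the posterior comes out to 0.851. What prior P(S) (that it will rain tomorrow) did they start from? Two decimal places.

In odds form, posterior odds = prior odds × likelihood ratio, so prior odds = posterior odds ÷ LR.
Posterior odds = 0.851/(1−0.851) = 5.7114. LR = 0.80/0.14 = 5.7143.
Prior odds = 5.7114/5.7143 = 0.9995, so P(S) = 0.9995/(1+0.9995) ≈ 0.50.

P(S) = 0.50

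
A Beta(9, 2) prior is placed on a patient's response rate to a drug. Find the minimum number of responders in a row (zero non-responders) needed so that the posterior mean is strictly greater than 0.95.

After k responders and 0 non-responders the posterior is Beta(9+k, 2), with mean (9+k)/(9+2+k).
Set (9+k)/(11+k) > 0.95 and solve: k > (0.95·11 − 9)/(1 − 0.95) = 29.000.
The smallest integer exceeding 29.000 is 30.

k = 30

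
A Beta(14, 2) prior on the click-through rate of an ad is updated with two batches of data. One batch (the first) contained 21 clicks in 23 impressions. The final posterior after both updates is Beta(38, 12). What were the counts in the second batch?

3 clicks and 8 non-clicks

Because Beta–binomial updating is additive in the counts, the combined data contributed (α_post−α_prior, β_post−β_prior) successes and failures.
Total across both batches: 38−14=24 clicks, 12−2=10 non-clicks.
Subtract the first batch: 24−21=3 clicks and 10−2=8 non-clicks.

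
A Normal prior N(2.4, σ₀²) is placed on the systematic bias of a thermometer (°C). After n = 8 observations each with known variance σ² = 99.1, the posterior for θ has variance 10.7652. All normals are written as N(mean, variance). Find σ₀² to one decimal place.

σ₀² = 82.2

For the Normal–Normal model with known σ², precisions add: τ_n = τ₀ + n/σ².
So 1/σ₀² = 1/10.7652 − 8/99.1 = 0.092892 − 0.080727 = 0.012165.
Hence σ₀² = 1/0.012165 ≈ 82.2.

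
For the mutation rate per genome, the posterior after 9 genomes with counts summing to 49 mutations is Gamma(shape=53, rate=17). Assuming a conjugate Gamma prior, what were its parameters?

Gamma–Poisson conjugacy: posterior shape = α + Σxᵢ, posterior rate = β + n.
So α = 53 − 49 = 4 and β = 17 − 9 = 8.

Gamma(shape=4, rate=8)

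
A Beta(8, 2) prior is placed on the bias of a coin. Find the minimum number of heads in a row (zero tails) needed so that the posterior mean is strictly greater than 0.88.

After k heads and 0 tails the posterior is Beta(8+k, 2), with mean (8+k)/(8+2+k).
Set (8+k)/(10+k) > 0.88 and solve: k > (0.88·10 − 8)/(1 − 0.88) = 6.667.
The smallest integer exceeding 6.667 is 7, and checking k=7: (15)/(17) = 0.8824 > 0.88.

k = 7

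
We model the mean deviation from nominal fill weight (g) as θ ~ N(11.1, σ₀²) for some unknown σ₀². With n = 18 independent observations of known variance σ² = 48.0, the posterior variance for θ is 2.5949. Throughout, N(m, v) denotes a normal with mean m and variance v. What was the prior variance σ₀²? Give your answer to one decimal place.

σ₀² = 96.4

Posterior precision equals prior precision plus data precision: 1/σ_n² = 1/σ₀² + n/σ².
So 1/σ₀² = 1/2.5949 − 18/48.0 = 0.385371 − 0.375000 = 0.010371.
Hence σ₀² = 1/0.010371 ≈ 96.4.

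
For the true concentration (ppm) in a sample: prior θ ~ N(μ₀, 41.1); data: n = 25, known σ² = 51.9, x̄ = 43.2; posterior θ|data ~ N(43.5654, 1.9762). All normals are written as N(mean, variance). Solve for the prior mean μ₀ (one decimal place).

With known observation variance, the Normal–Normal posterior has precision τ_n = τ₀ + n/σ² and mean μ_n = (τ₀μ₀ + (n/σ²)x̄)/τ_n.
Here τ₀ = 1/41.1 = 0.024331 and τ_data = 25/51.9 = 0.481696, so τ_n = 0.506027.
Rearranging for μ₀: μ₀ = (μ_n·τ_n − τ_data·x̄)/τ₀ = (43.5654·0.506027 − 0.481696·43.2) / 0.024331 = 1.236001/0.024331 ≈ 50.8.

μ₀ = 50.8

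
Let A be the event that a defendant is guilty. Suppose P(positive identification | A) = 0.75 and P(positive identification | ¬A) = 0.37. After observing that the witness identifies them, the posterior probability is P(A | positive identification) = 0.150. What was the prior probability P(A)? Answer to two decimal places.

P(A) = 0.08

Bayes' rule in odds form gives O(A|E) = O(A)·[P(E|A)/P(E|¬A)], hence O(A) = O(A|E)/LR.
Posterior odds = 0.150/(1−0.150) = 0.1765. LR = 0.75/0.37 = 2.0270.
Prior odds = 0.1765/2.0270 = 0.0871, so P(A) = 0.0871/(1+0.0871) ≈ 0.08.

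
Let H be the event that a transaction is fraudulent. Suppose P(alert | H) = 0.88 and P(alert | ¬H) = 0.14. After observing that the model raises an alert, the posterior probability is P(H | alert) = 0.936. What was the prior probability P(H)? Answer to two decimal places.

P(H) = 0.70

In odds form, posterior odds = prior odds × likelihood ratio, so prior odds = posterior odds ÷ LR.
Posterior odds = 0.936/(1−0.936) = 14.6250. LR = 0.88/0.14 = 6.2857.
Prior odds = 14.6250/6.2857 = 2.3267, so P(H) = 2.3267/(1+2.3267) ≈ 0.70.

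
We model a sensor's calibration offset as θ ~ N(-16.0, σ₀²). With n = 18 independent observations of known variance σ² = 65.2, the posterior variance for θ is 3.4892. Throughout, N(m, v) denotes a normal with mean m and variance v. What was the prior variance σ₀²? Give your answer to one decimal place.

σ₀² = 95.0

Posterior precision equals prior precision plus data precision: 1/σ_n² = 1/σ₀² + n/σ².
So 1/σ₀² = 1/3.4892 − 18/65.2 = 0.286599 − 0.276074 = 0.010525.
Hence σ₀² = 1/0.010525 ≈ 95.0.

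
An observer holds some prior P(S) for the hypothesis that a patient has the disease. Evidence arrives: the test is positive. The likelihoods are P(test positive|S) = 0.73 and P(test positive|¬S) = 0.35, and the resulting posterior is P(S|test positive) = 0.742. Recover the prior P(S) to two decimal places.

P(S) = 0.58

Bayes' rule in odds form gives O(S|E) = O(S)·[P(E|S)/P(E|¬S)], hence O(S) = O(S|E)/LR.
Posterior odds = 0.742/(1−0.742) = 2.8760. LR = 0.73/0.35 = 2.0857.
Prior odds = 2.8760/2.0857 = 1.3789, so P(S) = 1.3789/(1+1.3789) ≈ 0.58.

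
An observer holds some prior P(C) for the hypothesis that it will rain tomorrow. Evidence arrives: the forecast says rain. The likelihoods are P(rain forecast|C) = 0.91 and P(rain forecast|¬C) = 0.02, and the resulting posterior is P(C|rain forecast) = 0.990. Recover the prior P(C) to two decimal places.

P(C) = 0.69

Bayes' rule in odds form gives O(C|E) = O(C)·[P(E|C)/P(E|¬C)], hence O(C) = O(C|E)/LR.
Posterior odds = 0.990/(1−0.990) = 99.0000. LR = 0.91/0.02 = 45.5000.
Prior odds = 99.0000/45.5000 = 2.1758, so P(C) = 2.1758/(1+2.1758) ≈ 0.69.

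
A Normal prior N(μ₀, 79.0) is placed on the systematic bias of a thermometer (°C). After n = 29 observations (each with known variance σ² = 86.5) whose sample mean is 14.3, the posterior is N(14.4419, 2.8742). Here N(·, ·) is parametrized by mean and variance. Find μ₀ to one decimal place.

μ₀ = 18.2

The posterior mean is a precision-weighted average: μ_n = (τ₀μ₀ + τ_data·x̄)/(τ₀+τ_data), with τ₀=1/σ₀² and τ_data=n/σ².
Here τ₀ = 1/79.0 = 0.012658 and τ_data = 29/86.5 = 0.335260, so τ_n = 0.347918.
Rearranging for μ₀: μ₀ = (μ_n·τ_n − τ_data·x̄)/τ₀ = (14.4419·0.347918 − 0.335260·14.3) / 0.012658 = 0.230379/0.012658 ≈ 18.2.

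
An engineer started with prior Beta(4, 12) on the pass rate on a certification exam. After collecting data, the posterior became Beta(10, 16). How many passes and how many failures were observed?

Under Beta–binomial conjugacy the posterior parameters are (a+s, b+f).
So s = 10 − 4 = 6 and f = 16 − 12 = 4.

6 passes and 4 failures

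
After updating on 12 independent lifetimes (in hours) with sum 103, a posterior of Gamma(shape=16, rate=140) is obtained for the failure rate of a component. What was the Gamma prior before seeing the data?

Gamma(shape=4, rate=37)

Gamma–exponential conjugacy: posterior shape = α + n, posterior rate = β + Σtᵢ.
So α = 16 − 12 = 4 and β = 140 − 103 = 37.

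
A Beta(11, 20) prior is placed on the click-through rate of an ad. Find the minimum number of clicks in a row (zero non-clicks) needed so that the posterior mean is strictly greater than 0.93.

After k clicks and 0 non-clicks the posterior is Beta(11+k, 20), with mean (11+k)/(11+20+k).
Set (11+k)/(31+k) > 0.93 and solve: k > (0.93·31 − 11)/(1 − 0.93) = 254.714.
The smallest integer exceeding 254.714 is 255, and checking k=255: (266)/(286) = 0.9301 > 0.93.

k = 255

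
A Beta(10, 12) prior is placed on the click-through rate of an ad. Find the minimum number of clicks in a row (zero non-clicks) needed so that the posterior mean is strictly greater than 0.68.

k = 16

After k clicks and 0 non-clicks the posterior is Beta(10+k, 12), with mean (10+k)/(10+12+k).
Set (10+k)/(22+k) > 0.68 and solve: k > (0.68·22 − 10)/(1 − 0.68) = 15.500.
The smallest integer exceeding 15.500 is 16, and checking k=16: (26)/(38) = 0.6842 > 0.68.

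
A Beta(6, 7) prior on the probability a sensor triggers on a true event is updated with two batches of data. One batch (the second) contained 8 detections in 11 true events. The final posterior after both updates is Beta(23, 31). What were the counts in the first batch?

Because Beta–binomial updating is additive in the counts, the combined data contributed (α_post−α_prior, β_post−β_prior) successes and failures.
Total across both batches: 23−6=17 detections, 31−7=24 misses.
Subtract the second batch: 17−8=9 detections and 24−3=21 misses.

9 detections and 21 misses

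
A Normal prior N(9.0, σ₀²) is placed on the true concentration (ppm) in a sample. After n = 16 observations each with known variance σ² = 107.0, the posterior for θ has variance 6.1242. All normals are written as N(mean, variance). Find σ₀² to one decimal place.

For the Normal–Normal model with known σ², precisions add: τ_n = τ₀ + n/σ².
So 1/σ₀² = 1/6.1242 − 16/107.0 = 0.163287 − 0.149533 = 0.013754.
Hence σ₀² = 1/0.013754 ≈ 72.7.

σ₀² = 72.7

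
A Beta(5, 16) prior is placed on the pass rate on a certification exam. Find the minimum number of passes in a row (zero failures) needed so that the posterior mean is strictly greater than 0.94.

k = 246

After k passes and 0 failures the posterior is Beta(5+k, 16), with mean (5+k)/(5+16+k).
Set (5+k)/(21+k) > 0.94 and solve: k > (0.94·21 − 5)/(1 − 0.94) = 245.667.
The smallest integer exceeding 245.667 is 246.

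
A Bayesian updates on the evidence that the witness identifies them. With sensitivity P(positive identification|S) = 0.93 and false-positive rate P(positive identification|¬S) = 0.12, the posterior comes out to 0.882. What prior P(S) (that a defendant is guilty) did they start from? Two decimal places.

Bayes' rule in odds form gives O(S|E) = O(S)·[P(E|S)/P(E|¬S)], hence O(S) = O(S|E)/LR.
Posterior odds = 0.882/(1−0.882) = 7.4746. LR = 0.93/0.12 = 7.7500.
Prior odds = 7.4746/7.7500 = 0.9645, so P(S) = 0.9645/(1+0.9645) ≈ 0.49.

P(S) = 0.49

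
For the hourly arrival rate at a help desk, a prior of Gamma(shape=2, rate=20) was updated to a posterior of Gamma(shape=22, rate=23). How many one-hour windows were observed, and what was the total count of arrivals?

A Gamma(α, β) prior (rate parametrization) on a Poisson rate with n observations summing to S gives posterior Gamma(α+S, β+n).
Matching: Σxᵢ = 22 − 2 = 20 and n = 23 − 20 = 3.

n = 3 one-hour windows with total 20 arrivals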